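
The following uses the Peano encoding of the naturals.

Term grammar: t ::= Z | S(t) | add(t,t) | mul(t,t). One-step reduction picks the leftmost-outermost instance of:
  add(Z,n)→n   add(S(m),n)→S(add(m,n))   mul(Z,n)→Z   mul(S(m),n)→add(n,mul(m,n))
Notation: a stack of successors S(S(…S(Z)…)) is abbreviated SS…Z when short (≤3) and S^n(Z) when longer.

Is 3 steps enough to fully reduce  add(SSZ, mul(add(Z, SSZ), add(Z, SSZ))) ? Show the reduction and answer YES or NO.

Answer: NO — after 3 steps the term is S(S(mul(add(Z, SSZ), add(Z, SSZ)))), not yet normal

Working:
  start: add(SSZ, mul(add(Z, SSZ), add(Z, SSZ)))
  [1] S(add(SZ, mul(add(Z, SSZ), add(Z, SSZ))))
  [2] S(S(add(Z, mul(add(Z, SSZ), add(Z, SSZ)))))
  [3] S(S(mul(add(Z, SSZ), add(Z, SSZ))))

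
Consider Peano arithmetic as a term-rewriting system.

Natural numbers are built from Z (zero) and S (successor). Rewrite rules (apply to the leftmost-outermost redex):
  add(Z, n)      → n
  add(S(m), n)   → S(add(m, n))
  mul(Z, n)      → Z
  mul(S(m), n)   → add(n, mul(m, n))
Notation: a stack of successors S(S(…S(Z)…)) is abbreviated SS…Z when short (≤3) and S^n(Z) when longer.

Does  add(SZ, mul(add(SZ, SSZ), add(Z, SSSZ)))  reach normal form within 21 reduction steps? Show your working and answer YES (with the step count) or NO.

Answer: NO — after 21 steps the term is S(S(S(S(S(S(S(S(S(S(add(Z, mul(Z, add(Z, SSSZ))))))))))))), not yet normal

Reduction:
  start: add(SZ, mul(add(SZ, SSZ), add(Z, SSSZ)))
  step 1: S(add(Z, mul(add(SZ, SSZ), add(Z, SSSZ))))
  step 2: S(mul(add(SZ, SSZ), add(Z, SSSZ)))
  step 3: S(mul(S(add(Z, SSZ)), add(Z, SSSZ)))
  step 4: S(add(add(Z, SSSZ), mul(add(Z, SSZ), add(Z, SSSZ))))
  step 5: S(add(SSSZ, mul(add(Z, SSZ), add(Z, SSSZ))))
  step 6: S(S(add(SSZ, mul(add(Z, SSZ), add(Z, SSSZ)))))
  step 7: S(S(S(add(SZ, mul(add(Z, SSZ), add(Z, SSSZ))))))
  step 8: S(S(S(S(add(Z, mul(add(Z, SSZ), add(Z, SSSZ)))))))
  step 9: S(S(S(S(mul(add(Z, SSZ), add(Z, SSSZ))))))
  step 10: S(S(S(S(mul(SSZ, add(Z, SSSZ))))))
  step 11: S(S(S(S(add(add(Z, SSSZ), mul(SZ, add(Z, SSSZ)))))))
  step 12: S(S(S(S(add(SSSZ, mul(SZ, add(Z, SSSZ)))))))
  step 13: S(S(S(S(S(add(SSZ, mul(SZ, add(Z, SSSZ))))))))
  step 14: S(S(S(S(S(S(add(SZ, mul(SZ, add(Z, SSSZ)))))))))
  step 15: S(S(S(S(S(S(S(add(Z, mul(SZ, add(Z, SSSZ))))))))))
  step 16: S(S(S(S(S(S(S(mul(SZ, add(Z, SSSZ)))))))))
  step 17: S(S(S(S(S(S(S(add(add(Z, SSSZ), mul(Z, add(Z, SSSZ))))))))))
  step 18: S(S(S(S(S(S(S(add(SSSZ, mul(Z, add(Z, SSSZ))))))))))
  step 19: S(S(S(S(S(S(S(S(add(SSZ, mul(Z, add(Z, SSSZ)))))))))))
  step 20: S(S(S(S(S(S(S(S(S(add(SZ, mul(Z, add(Z, SSSZ))))))))))))
  step 21: S(S(S(S(S(S(S(S(S(S(add(Z, mul(Z, add(Z, SSSZ)))))))))))))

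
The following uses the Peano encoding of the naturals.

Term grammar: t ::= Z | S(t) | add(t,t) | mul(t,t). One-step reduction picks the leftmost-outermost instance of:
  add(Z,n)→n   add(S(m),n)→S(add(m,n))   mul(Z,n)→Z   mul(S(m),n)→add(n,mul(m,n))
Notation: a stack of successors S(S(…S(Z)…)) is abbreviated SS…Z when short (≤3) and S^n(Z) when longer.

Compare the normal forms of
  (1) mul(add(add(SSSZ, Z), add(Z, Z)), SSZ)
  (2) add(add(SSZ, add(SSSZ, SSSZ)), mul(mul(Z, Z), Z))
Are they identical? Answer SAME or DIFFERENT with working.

Answer: DIFFERENT — A ⇓ S^6(Z), B ⇓ S^8(Z)

Working:
Term A:
  start: mul(add(add(SSSZ, Z), add(Z, Z)), SSZ)
  [1] mul(add(S(add(SSZ, Z)), add(Z, Z)), SSZ)
  [2] mul(S(add(add(SSZ, Z), add(Z, Z))), SSZ)
  [3] add(SSZ, mul(add(add(SSZ, Z), add(Z, Z)), SSZ))
  [4] S(add(SZ, mul(add(add(SSZ, Z), add(Z, Z)), SSZ)))
  [5] S(S(add(Z, mul(add(add(SSZ, Z), add(Z, Z)), SSZ))))
  [6] S(S(mul(add(add(SSZ, Z), add(Z, Z)), SSZ)))
  [7] S(S(mul(add(S(add(SZ, Z)), add(Z, Z)), SSZ)))
  [8] S(S(mul(S(add(add(SZ, Z), add(Z, Z))), SSZ)))
  [9] S(S(add(SSZ, mul(add(add(SZ, Z), add(Z, Z)), SSZ))))
  [10] S(S(S(add(SZ, mul(add(add(SZ, Z), add(Z, Z)), SSZ)))))
  [11] S(S(S(S(add(Z, mul(add(add(SZ, Z), add(Z, Z)), SSZ))))))
  [12] S(S(S(S(mul(add(add(SZ, Z), add(Z, Z)), SSZ)))))
  [13] S(S(S(S(mul(add(S(add(Z, Z)), add(Z, Z)), SSZ)))))
  [14] S(S(S(S(mul(S(add(add(Z, Z), add(Z, Z))), SSZ)))))
  [15] S(S(S(S(add(SSZ, mul(add(add(Z, Z), add(Z, Z)), SSZ))))))
  [16] S(S(S(S(S(add(SZ, mul(add(add(Z, Z), add(Z, Z)), SSZ)))))))
  [17] S(S(S(S(S(S(add(Z, mul(add(add(Z, Z), add(Z, Z)), SSZ))))))))
  [18] S(S(S(S(S(S(mul(add(add(Z, Z), add(Z, Z)), SSZ)))))))
  [19] S(S(S(S(S(S(mul(add(Z, add(Z, Z)), SSZ)))))))
  [20] S(S(S(S(S(S(mul(add(Z, Z), SSZ)))))))
  [21] S(S(S(S(S(S(mul(Z, SSZ)))))))
  [22] S^6(Z)

Term B:
  start: add(add(SSZ, add(SSSZ, SSSZ)), mul(mul(Z, Z), Z))
  [1] add(S(add(SZ, add(SSSZ, SSSZ))), mul(mul(Z, Z), Z))
  [2] S(add(add(SZ, add(SSSZ, SSSZ)), mul(mul(Z, Z), Z)))
  [3] S(add(S(add(Z, add(SSSZ, SSSZ))), mul(mul(Z, Z), Z)))
  [4] S(S(add(add(Z, add(SSSZ, SSSZ)), mul(mul(Z, Z), Z))))
  [5] S(S(add(add(SSSZ, SSSZ), mul(mul(Z, Z), Z))))
  [6] S(S(add(S(add(SSZ, SSSZ)), mul(mul(Z, Z), Z))))
  [7] S(S(S(add(add(SSZ, SSSZ), mul(mul(Z, Z), Z)))))
  [8] S(S(S(add(S(add(SZ, SSSZ)), mul(mul(Z, Z), Z)))))
  [9] S(S(S(S(add(add(SZ, SSSZ), mul(mul(Z, Z), Z))))))
  [10] S(S(S(S(add(S(add(Z, SSSZ)), mul(mul(Z, Z), Z))))))
  [11] S(S(S(S(S(add(add(Z, SSSZ), mul(mul(Z, Z), Z)))))))
  [12] S(S(S(S(S(add(SSSZ, mul(mul(Z, Z), Z)))))))
  [13] S(S(S(S(S(S(add(SSZ, mul(mul(Z, Z), Z))))))))
  [14] S(S(S(S(S(S(S(add(SZ, mul(mul(Z, Z), Z)))))))))
  [15] S(S(S(S(S(S(S(S(add(Z, mul(mul(Z, Z), Z))))))))))
  [16] S(S(S(S(S(S(S(S(mul(mul(Z, Z), Z)))))))))
  [17] S(S(S(S(S(S(S(S(mul(Z, Z)))))))))
  [18] S^8(Z)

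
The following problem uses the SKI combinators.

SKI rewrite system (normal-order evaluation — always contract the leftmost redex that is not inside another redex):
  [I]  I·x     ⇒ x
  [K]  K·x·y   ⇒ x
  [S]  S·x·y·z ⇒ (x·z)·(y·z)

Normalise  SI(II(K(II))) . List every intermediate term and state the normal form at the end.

Answer: normal form = SI(KI)  (in 3 steps)

Reduction:
  start: SI(II(K(II)))
  step 1: SI(I(K(II)))
  step 2: SI(K(II))
  step 3: SI(KI)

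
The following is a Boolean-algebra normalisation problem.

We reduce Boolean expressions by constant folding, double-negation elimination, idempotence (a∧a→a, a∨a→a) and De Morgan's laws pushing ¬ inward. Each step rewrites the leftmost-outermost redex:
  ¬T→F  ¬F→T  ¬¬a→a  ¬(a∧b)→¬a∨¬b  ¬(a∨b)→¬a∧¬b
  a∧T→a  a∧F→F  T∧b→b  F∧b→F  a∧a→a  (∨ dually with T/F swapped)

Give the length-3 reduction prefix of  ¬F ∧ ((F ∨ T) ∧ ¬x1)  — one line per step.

  start: ¬F ∧ ((F ∨ T) ∧ ¬x1)
  →1  T ∧ ((F ∨ T) ∧ ¬x1)
  →2  (F ∨ T) ∧ ¬x1
  →3  T ∧ ¬x1

Answer: after 3 steps: T ∧ ¬x1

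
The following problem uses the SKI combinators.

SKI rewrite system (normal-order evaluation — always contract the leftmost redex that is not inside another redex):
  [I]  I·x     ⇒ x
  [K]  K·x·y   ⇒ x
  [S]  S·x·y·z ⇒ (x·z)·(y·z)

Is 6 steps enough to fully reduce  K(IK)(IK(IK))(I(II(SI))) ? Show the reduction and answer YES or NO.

Answer: YES — reaches normal form K(SI) in 5 ≤ 6 steps

Derivation:
  start: K(IK)(IK(IK))(I(II(SI)))
  [1] IK(I(II(SI)))
  [2] K(I(II(SI)))
  [3] K(II(SI))
  [4] K(I(SI))
  [5] K(SI)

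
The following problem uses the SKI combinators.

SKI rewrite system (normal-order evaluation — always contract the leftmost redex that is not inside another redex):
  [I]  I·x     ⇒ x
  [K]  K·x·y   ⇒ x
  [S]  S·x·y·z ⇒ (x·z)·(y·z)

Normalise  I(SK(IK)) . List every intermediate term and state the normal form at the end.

  start: I(SK(IK))
  →1  SK(IK)
  →2  SKK

Answer: normal form = SKK  (in 2 steps)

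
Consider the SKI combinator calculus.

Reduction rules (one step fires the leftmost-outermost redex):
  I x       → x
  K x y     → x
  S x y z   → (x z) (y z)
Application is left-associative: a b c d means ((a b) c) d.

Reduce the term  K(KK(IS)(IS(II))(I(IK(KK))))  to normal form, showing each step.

Answer: normal form = K(SI)  (in 4 steps)

Working:
  start: K(KK(IS)(IS(II))(I(IK(KK))))
  →1  K(K(IS(II))(I(IK(KK))))
  →2  K(IS(II))
  →3  K(S(II))
  →4  K(SI)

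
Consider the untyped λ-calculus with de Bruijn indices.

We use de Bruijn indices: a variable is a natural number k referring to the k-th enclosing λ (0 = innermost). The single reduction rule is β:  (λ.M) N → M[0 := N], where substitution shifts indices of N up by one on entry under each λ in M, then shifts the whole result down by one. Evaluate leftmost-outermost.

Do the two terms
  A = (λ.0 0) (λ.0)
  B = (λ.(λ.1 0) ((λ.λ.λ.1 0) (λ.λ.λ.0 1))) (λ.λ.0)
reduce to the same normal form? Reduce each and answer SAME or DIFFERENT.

Term A:
  start: (λ.0 0) (λ.0)
  step 1: (λ.0) (λ.0)
  step 2: λ.0

Term B:
  start: (λ.(λ.1 0) ((λ.λ.λ.1 0) (λ.λ.λ.0 1))) (λ.λ.0)
  step 1: (λ.(λ.λ.0) 0) ((λ.λ.λ.1 0) (λ.λ.λ.0 1))
  step 2: (λ.λ.0) ((λ.λ.λ.1 0) (λ.λ.λ.0 1))
  step 3: λ.0

Answer: SAME — A ⇓ λ.0, B ⇓ λ.0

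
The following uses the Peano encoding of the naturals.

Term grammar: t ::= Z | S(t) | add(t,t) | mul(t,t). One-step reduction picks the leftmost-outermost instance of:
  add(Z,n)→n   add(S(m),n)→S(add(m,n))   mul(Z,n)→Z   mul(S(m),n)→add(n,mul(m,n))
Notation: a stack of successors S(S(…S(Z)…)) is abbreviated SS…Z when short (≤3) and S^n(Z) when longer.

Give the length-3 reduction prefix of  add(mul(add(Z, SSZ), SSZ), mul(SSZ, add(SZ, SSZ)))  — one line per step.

Answer: after 3 steps: add(S(add(SZ, mul(SZ, SSZ))), mul(SSZ, add(SZ, SSZ)))

Reduction:
  start: add(mul(add(Z, SSZ), SSZ), mul(SSZ, add(SZ, SSZ)))
  →1  add(mul(SSZ, SSZ), mul(SSZ, add(SZ, SSZ)))
  →2  add(add(SSZ, mul(SZ, SSZ)), mul(SSZ, add(SZ, SSZ)))
  →3  add(S(add(SZ, mul(SZ, SSZ))), mul(SSZ, add(SZ, SSZ)))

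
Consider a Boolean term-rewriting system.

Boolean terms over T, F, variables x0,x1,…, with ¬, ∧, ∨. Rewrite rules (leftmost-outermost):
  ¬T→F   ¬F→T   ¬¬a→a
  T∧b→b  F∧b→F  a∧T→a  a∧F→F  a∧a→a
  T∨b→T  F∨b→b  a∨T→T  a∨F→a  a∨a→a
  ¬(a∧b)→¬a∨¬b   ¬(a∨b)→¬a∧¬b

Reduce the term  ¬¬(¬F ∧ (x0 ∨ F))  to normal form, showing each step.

Answer: normal form = x0  (in 4 steps)

Working:
  start: ¬¬(¬F ∧ (x0 ∨ F))
  [1] ¬F ∧ (x0 ∨ F)
  [2] T ∧ (x0 ∨ F)
  [3] x0 ∨ F
  [4] x0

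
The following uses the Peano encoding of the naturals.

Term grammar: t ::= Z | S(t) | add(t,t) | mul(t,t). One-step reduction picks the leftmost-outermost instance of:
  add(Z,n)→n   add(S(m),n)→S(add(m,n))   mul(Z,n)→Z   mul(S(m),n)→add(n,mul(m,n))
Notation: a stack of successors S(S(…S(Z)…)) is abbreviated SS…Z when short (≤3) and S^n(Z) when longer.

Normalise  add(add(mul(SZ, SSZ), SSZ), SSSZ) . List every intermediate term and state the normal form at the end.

Answer: normal form = S^7(Z)  (in 13 steps)

Derivation:
  start: add(add(mul(SZ, SSZ), SSZ), SSSZ)
  step 1: add(add(add(SSZ, mul(Z, SSZ)), SSZ), SSSZ)
  step 2: add(add(S(add(SZ, mul(Z, SSZ))), SSZ), SSSZ)
  step 3: add(S(add(add(SZ, mul(Z, SSZ)), SSZ)), SSSZ)
  step 4: S(add(add(add(SZ, mul(Z, SSZ)), SSZ), SSSZ))
  step 5: S(add(add(S(add(Z, mul(Z, SSZ))), SSZ), SSSZ))
  step 6: S(add(S(add(add(Z, mul(Z, SSZ)), SSZ)), SSSZ))
  step 7: S(S(add(add(add(Z, mul(Z, SSZ)), SSZ), SSSZ)))
  step 8: S(S(add(add(mul(Z, SSZ), SSZ), SSSZ)))
  step 9: S(S(add(add(Z, SSZ), SSSZ)))
  step 10: S(S(add(SSZ, SSSZ)))
  step 11: S(S(S(add(SZ, SSSZ))))
  step 12: S(S(S(S(add(Z, SSSZ)))))
  step 13: S^7(Z)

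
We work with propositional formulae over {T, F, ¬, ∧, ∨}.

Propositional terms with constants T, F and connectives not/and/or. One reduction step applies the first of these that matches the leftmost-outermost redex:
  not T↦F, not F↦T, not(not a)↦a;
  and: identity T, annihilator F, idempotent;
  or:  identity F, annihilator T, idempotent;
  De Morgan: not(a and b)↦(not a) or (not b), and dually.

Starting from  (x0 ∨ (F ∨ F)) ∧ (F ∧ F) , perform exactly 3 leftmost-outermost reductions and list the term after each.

Answer: after 3 steps: x0 ∧ F

Derivation:
  start: (x0 ∨ (F ∨ F)) ∧ (F ∧ F)
  →1  (x0 ∨ F) ∧ (F ∧ F)
  →2  x0 ∧ (F ∧ F)
  →3  x0 ∧ F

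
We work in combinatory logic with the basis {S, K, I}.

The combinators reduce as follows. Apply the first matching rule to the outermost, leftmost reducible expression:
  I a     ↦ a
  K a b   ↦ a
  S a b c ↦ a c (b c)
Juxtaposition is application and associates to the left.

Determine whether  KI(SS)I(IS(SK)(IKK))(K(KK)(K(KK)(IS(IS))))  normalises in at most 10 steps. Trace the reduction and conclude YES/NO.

Answer: YES — reaches normal form K in 9 ≤ 10 steps

Reduction:
  start: KI(SS)I(IS(SK)(IKK))(K(KK)(K(KK)(IS(IS))))
  [1] II(IS(SK)(IKK))(K(KK)(K(KK)(IS(IS))))
  [2] I(IS(SK)(IKK))(K(KK)(K(KK)(IS(IS))))
  [3] IS(SK)(IKK)(K(KK)(K(KK)(IS(IS))))
  [4] S(SK)(IKK)(K(KK)(K(KK)(IS(IS))))
  [5] SK(K(KK)(K(KK)(IS(IS))))(IKK(K(KK)(K(KK)(IS(IS)))))
  [6] K(IKK(K(KK)(K(KK)(IS(IS)))))(K(KK)(K(KK)(IS(IS)))(IKK(K(KK)(K(KK)(IS(IS))))))
  [7] IKK(K(KK)(K(KK)(IS(IS))))
  [8] KK(K(KK)(K(KK)(IS(IS))))
  [9] K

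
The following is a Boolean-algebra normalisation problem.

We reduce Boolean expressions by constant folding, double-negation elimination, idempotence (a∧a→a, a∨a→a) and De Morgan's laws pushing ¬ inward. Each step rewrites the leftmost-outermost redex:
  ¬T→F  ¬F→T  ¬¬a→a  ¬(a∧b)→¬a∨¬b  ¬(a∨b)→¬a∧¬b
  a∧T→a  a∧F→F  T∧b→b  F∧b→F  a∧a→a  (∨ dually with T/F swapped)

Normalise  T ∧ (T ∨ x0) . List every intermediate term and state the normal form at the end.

Answer: normal form = T  (in 2 steps)

Reduction:
  start: T ∧ (T ∨ x0)
  step 1: T ∨ x0
  step 2: T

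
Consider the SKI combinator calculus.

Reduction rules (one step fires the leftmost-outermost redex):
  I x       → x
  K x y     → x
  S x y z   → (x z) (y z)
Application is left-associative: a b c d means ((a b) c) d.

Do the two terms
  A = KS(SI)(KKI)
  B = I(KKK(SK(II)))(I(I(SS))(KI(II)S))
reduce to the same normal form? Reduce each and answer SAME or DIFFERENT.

Term A:
  start: KS(SI)(KKI)
  →1  S(KKI)
  →2  SK

Term B:
  start: I(KKK(SK(II)))(I(I(SS))(KI(II)S))
  →1  KKK(SK(II))(I(I(SS))(KI(II)S))
  →2  K(SK(II))(I(I(SS))(KI(II)S))
  →3  SK(II)
  →4  SKI

Answer: DIFFERENT — A ⇓ SK, B ⇓ SKI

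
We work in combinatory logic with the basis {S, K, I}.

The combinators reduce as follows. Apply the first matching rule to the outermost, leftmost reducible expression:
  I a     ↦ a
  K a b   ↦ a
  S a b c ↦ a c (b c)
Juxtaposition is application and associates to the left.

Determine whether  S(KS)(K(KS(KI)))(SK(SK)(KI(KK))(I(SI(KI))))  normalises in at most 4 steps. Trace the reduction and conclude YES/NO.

  start: S(KS)(K(KS(KI)))(SK(SK)(KI(KK))(I(SI(KI))))
  step 1: KS(SK(SK)(KI(KK))(I(SI(KI))))(K(KS(KI))(SK(SK)(KI(KK))(I(SI(KI)))))
  step 2: S(K(KS(KI))(SK(SK)(KI(KK))(I(SI(KI)))))
  step 3: S(KS(KI))
  step 4: SS

Answer: YES — reaches normal form SS in 4 ≤ 4 steps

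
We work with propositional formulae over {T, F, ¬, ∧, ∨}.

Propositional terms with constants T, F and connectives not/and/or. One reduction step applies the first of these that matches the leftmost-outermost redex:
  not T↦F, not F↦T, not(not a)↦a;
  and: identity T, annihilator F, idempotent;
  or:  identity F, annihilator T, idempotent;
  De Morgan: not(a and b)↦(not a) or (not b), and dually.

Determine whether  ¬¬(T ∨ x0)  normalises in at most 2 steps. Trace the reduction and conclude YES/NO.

  start: ¬¬(T ∨ x0)
  →1  T ∨ x0
  →2  T

Answer: YES — reaches normal form T in 2 ≤ 2 steps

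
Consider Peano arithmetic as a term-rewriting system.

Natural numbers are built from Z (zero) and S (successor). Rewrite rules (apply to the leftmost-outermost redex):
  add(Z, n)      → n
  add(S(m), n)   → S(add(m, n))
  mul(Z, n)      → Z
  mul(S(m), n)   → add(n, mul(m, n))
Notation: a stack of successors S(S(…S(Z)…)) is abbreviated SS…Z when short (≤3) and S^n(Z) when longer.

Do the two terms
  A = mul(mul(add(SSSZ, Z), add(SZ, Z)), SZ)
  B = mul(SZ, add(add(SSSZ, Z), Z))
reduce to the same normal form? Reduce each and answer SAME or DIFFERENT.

Term A:
  start: mul(mul(add(SSSZ, Z), add(SZ, Z)), SZ)
  [1] mul(mul(S(add(SSZ, Z)), add(SZ, Z)), SZ)
  [2] mul(add(add(SZ, Z), mul(add(SSZ, Z), add(SZ, Z))), SZ)
  [3] mul(add(S(add(Z, Z)), mul(add(SSZ, Z), add(SZ, Z))), SZ)
  [4] mul(S(add(add(Z, Z), mul(add(SSZ, Z), add(SZ, Z)))), SZ)
  [5] add(SZ, mul(add(add(Z, Z), mul(add(SSZ, Z), add(SZ, Z))), SZ))
  [6] S(add(Z, mul(add(add(Z, Z), mul(add(SSZ, Z), add(SZ, Z))), SZ)))
  [7] S(mul(add(add(Z, Z), mul(add(SSZ, Z), add(SZ, Z))), SZ))
  [8] S(mul(add(Z, mul(add(SSZ, Z), add(SZ, Z))), SZ))
  [9] S(mul(mul(add(SSZ, Z), add(SZ, Z)), SZ))
  [10] S(mul(mul(S(add(SZ, Z)), add(SZ, Z)), SZ))
  [11] S(mul(add(add(SZ, Z), mul(add(SZ, Z), add(SZ, Z))), SZ))
  [12] S(mul(add(S(add(Z, Z)), mul(add(SZ, Z), add(SZ, Z))), SZ))
  [13] S(mul(S(add(add(Z, Z), mul(add(SZ, Z), add(SZ, Z)))), SZ))
  [14] S(add(SZ, mul(add(add(Z, Z), mul(add(SZ, Z), add(SZ, Z))), SZ)))
  [15] S(S(add(Z, mul(add(add(Z, Z), mul(add(SZ, Z), add(SZ, Z))), SZ))))
  [16] S(S(mul(add(add(Z, Z), mul(add(SZ, Z), add(SZ, Z))), SZ)))
  [17] S(S(mul(add(Z, mul(add(SZ, Z), add(SZ, Z))), SZ)))
  [18] S(S(mul(mul(add(SZ, Z), add(SZ, Z)), SZ)))
  [19] S(S(mul(mul(S(add(Z, Z)), add(SZ, Z)), SZ)))
  [20] S(S(mul(add(add(SZ, Z), mul(add(Z, Z), add(SZ, Z))), SZ)))
  [21] S(S(mul(add(S(add(Z, Z)), mul(add(Z, Z), add(SZ, Z))), SZ)))
  [22] S(S(mul(S(add(add(Z, Z), mul(add(Z, Z), add(SZ, Z)))), SZ)))
  [23] S(S(add(SZ, mul(add(add(Z, Z), mul(add(Z, Z), add(SZ, Z))), SZ))))
  [24] S(S(S(add(Z, mul(add(add(Z, Z), mul(add(Z, Z), add(SZ, Z))), SZ)))))
  [25] S(S(S(mul(add(add(Z, Z), mul(add(Z, Z), add(SZ, Z))), SZ))))
  [26] S(S(S(mul(add(Z, mul(add(Z, Z), add(SZ, Z))), SZ))))
  [27] S(S(S(mul(mul(add(Z, Z), add(SZ, Z)), SZ))))
  [28] S(S(S(mul(mul(Z, add(SZ, Z)), SZ))))
  [29] S(S(S(mul(Z, SZ))))
  [30] SSSZ

Term B:
  start: mul(SZ, add(add(SSSZ, Z), Z))
  [1] add(add(add(SSSZ, Z), Z), mul(Z, add(add(SSSZ, Z), Z)))
  [2] add(add(S(add(SSZ, Z)), Z), mul(Z, add(add(SSSZ, Z), Z)))
  [3] add(S(add(add(SSZ, Z), Z)), mul(Z, add(add(SSSZ, Z), Z)))
  [4] S(add(add(add(SSZ, Z), Z), mul(Z, add(add(SSSZ, Z), Z))))
  [5] S(add(add(S(add(SZ, Z)), Z), mul(Z, add(add(SSSZ, Z), Z))))
  [6] S(add(S(add(add(SZ, Z), Z)), mul(Z, add(add(SSSZ, Z), Z))))
  [7] S(S(add(add(add(SZ, Z), Z), mul(Z, add(add(SSSZ, Z), Z)))))
  [8] S(S(add(add(S(add(Z, Z)), Z), mul(Z, add(add(SSSZ, Z), Z)))))
  [9] S(S(add(S(add(add(Z, Z), Z)), mul(Z, add(add(SSSZ, Z), Z)))))
  [10] S(S(S(add(add(add(Z, Z), Z), mul(Z, add(add(SSSZ, Z), Z))))))
  [11] S(S(S(add(add(Z, Z), mul(Z, add(add(SSSZ, Z), Z))))))
  [12] S(S(S(add(Z, mul(Z, add(add(SSSZ, Z), Z))))))
  [13] S(S(S(mul(Z, add(add(SSSZ, Z), Z)))))
  [14] SSSZ

Answer: SAME — A ⇓ SSSZ, B ⇓ SSSZ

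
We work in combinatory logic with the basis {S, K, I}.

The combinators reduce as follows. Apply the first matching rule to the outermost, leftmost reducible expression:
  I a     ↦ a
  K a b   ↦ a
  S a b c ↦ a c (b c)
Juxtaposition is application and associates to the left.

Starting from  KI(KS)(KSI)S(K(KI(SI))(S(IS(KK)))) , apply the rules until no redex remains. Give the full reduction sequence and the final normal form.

  start: KI(KS)(KSI)S(K(KI(SI))(S(IS(KK))))
  step 1: I(KSI)S(K(KI(SI))(S(IS(KK))))
  step 2: KSIS(K(KI(SI))(S(IS(KK))))
  step 3: SS(K(KI(SI))(S(IS(KK))))
  step 4: SS(KI(SI))
  step 5: SSI

Answer: normal form = SSI  (in 5 steps)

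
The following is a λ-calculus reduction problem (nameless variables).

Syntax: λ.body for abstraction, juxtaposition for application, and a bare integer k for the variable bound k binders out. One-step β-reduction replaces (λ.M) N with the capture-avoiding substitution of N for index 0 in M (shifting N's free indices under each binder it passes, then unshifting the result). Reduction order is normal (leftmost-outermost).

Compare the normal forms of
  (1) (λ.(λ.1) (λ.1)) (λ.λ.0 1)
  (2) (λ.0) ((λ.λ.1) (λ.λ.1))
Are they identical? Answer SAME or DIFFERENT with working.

Term A:
  start: (λ.(λ.1) (λ.1)) (λ.λ.0 1)
  [1] (λ.λ.λ.0 1) (λ.λ.λ.0 1)
  [2] λ.λ.0 1

Term B:
  start: (λ.0) ((λ.λ.1) (λ.λ.1))
  [1] (λ.λ.1) (λ.λ.1)
  [2] λ.λ.λ.1

Answer: DIFFERENT — A ⇓ λ.λ.0 1, B ⇓ λ.λ.λ.1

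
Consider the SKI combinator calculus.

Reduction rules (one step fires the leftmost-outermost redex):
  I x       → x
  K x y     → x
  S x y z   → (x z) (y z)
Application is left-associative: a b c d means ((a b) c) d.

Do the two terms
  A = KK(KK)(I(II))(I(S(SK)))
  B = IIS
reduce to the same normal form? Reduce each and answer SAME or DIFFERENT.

Term A:
  start: KK(KK)(I(II))(I(S(SK)))
  step 1: K(I(II))(I(S(SK)))
  step 2: I(II)
  step 3: II
  step 4: I

Term B:
  start: IIS
  step 1: IS
  step 2: S

Answer: DIFFERENT — A ⇓ I, B ⇓ S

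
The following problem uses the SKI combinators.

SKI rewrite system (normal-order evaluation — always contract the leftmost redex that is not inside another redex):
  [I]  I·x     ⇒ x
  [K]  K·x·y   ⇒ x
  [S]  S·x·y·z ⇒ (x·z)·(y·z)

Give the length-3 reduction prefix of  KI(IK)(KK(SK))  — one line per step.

Answer: after 3 steps: K

Working:
  start: KI(IK)(KK(SK))
  step 1: I(KK(SK))
  step 2: KK(SK)
  step 3: K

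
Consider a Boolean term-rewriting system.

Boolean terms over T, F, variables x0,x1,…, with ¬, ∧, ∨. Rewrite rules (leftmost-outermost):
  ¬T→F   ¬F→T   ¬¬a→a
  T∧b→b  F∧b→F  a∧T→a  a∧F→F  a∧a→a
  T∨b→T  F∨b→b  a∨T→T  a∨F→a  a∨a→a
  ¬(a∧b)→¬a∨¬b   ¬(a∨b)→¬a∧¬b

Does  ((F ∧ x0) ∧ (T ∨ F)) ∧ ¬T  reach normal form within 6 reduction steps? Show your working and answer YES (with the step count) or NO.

  start: ((F ∧ x0) ∧ (T ∨ F)) ∧ ¬T
  [1] (F ∧ (T ∨ F)) ∧ ¬T
  [2] F ∧ ¬T
  [3] F

Answer: YES — reaches normal form F in 3 ≤ 6 steps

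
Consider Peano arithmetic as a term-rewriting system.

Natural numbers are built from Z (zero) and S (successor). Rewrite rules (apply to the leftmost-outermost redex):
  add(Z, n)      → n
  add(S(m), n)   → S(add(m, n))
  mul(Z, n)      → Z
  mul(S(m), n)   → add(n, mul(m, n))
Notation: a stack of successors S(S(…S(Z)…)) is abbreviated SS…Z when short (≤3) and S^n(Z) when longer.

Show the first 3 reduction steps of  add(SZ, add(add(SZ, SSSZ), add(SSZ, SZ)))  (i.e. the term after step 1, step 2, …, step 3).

Answer: after 3 steps: S(add(S(add(Z, SSSZ)), add(SSZ, SZ)))

Reduction:
  start: add(SZ, add(add(SZ, SSSZ), add(SSZ, SZ)))
  [1] S(add(Z, add(add(SZ, SSSZ), add(SSZ, SZ))))
  [2] S(add(add(SZ, SSSZ), add(SSZ, SZ)))
  [3] S(add(S(add(Z, SSSZ)), add(SSZ, SZ)))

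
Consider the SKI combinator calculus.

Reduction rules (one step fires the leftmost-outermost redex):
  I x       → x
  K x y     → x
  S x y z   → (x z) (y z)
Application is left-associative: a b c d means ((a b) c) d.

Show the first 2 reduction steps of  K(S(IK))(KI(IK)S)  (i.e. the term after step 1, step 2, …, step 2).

Answer: after 2 steps: SK

Derivation:
  start: K(S(IK))(KI(IK)S)
  →1  S(IK)
  →2  SK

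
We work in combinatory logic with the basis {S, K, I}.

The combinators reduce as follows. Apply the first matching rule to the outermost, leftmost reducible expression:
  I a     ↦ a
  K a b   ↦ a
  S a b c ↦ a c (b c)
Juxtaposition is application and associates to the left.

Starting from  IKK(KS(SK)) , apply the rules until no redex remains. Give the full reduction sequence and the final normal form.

Answer: normal form = K  (in 2 steps)

Reduction:
  start: IKK(KS(SK))
  step 1: KK(KS(SK))
  step 2: K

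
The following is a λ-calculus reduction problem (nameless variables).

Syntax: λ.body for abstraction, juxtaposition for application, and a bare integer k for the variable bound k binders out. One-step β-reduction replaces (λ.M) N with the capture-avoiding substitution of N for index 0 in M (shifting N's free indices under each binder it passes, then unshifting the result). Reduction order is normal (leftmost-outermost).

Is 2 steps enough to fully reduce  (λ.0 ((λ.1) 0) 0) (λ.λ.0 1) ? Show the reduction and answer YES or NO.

Answer: NO — after 2 steps the term is (λ.0 ((λ.λ.λ.0 1) (λ.λ.0 1))) (λ.λ.0 1), not yet normal

Derivation:
  start: (λ.0 ((λ.1) 0) 0) (λ.λ.0 1)
  [1] (λ.λ.0 1) ((λ.λ.λ.0 1) (λ.λ.0 1)) (λ.λ.0 1)
  [2] (λ.0 ((λ.λ.λ.0 1) (λ.λ.0 1))) (λ.λ.0 1)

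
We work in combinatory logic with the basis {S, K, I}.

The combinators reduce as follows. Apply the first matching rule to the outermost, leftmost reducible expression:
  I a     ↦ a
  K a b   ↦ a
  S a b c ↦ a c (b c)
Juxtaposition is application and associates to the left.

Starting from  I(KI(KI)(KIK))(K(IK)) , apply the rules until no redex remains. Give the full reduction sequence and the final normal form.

  start: I(KI(KI)(KIK))(K(IK))
  →1  KI(KI)(KIK)(K(IK))
  →2  I(KIK)(K(IK))
  →3  KIK(K(IK))
  →4  I(K(IK))
  →5  K(IK)
  →6  KK

Answer: normal form = KK  (in 6 steps)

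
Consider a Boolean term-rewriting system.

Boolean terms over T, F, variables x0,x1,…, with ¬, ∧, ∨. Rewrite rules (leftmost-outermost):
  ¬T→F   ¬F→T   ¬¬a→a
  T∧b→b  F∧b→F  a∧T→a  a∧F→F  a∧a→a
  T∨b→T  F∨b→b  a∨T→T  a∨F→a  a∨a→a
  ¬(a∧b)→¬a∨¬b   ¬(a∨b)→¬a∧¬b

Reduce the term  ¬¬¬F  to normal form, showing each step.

Answer: normal form = T  (in 2 steps)

Reduction:
  start: ¬¬¬F
  [1] ¬F
  [2] T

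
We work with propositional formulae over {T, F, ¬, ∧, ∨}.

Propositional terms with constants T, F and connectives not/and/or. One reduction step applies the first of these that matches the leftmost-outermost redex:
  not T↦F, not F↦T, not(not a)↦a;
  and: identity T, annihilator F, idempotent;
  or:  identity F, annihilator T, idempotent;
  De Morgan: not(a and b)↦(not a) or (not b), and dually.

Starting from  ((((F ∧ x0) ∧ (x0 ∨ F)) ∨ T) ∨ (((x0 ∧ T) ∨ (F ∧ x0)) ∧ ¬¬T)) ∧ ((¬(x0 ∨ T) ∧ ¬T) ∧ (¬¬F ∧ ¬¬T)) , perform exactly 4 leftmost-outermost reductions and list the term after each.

  start: ((((F ∧ x0) ∧ (x0 ∨ F)) ∨ T) ∨ (((x0 ∧ T) ∨ (F ∧ x0)) ∧ ¬¬T)) ∧ ((¬(x0 ∨ T) ∧ ¬T) ∧ (¬¬F ∧ ¬¬T))
  step 1: (T ∨ (((x0 ∧ T) ∨ (F ∧ x0)) ∧ ¬¬T)) ∧ ((¬(x0 ∨ T) ∧ ¬T) ∧ (¬¬F ∧ ¬¬T))
  step 2: T ∧ ((¬(x0 ∨ T) ∧ ¬T) ∧ (¬¬F ∧ ¬¬T))
  step 3: (¬(x0 ∨ T) ∧ ¬T) ∧ (¬¬F ∧ ¬¬T)
  step 4: ((¬x0 ∧ ¬T) ∧ ¬T) ∧ (¬¬F ∧ ¬¬T)

Answer: after 4 steps: ((¬x0 ∧ ¬T) ∧ ¬T) ∧ (¬¬F ∧ ¬¬T)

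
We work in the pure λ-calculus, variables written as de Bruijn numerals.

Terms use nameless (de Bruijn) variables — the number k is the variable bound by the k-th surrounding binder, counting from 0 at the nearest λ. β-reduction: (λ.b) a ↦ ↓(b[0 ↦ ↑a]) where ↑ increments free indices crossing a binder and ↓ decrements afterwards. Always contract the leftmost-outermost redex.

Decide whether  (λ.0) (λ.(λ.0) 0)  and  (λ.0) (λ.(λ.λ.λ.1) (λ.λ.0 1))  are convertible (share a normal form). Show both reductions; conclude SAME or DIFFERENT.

Term A:
  start: (λ.0) (λ.(λ.0) 0)
  →1  λ.(λ.0) 0
  →2  λ.0

Term B:
  start: (λ.0) (λ.(λ.λ.λ.1) (λ.λ.0 1))
  →1  λ.(λ.λ.λ.1) (λ.λ.0 1)
  →2  λ.λ.λ.1

Answer: DIFFERENT — A ⇓ λ.0, B ⇓ λ.λ.λ.1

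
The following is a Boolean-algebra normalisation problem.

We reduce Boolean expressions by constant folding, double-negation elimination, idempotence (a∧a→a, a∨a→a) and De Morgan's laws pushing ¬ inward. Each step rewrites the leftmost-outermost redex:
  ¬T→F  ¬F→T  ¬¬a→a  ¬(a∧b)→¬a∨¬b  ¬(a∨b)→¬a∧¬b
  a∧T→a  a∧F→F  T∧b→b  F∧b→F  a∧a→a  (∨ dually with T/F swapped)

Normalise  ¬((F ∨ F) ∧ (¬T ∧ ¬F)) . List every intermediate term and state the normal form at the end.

Answer: normal form = T  (in 5 steps)

Derivation:
  start: ¬((F ∨ F) ∧ (¬T ∧ ¬F))
  [1] ¬(F ∨ F) ∨ ¬(¬T ∧ ¬F)
  [2] (¬F ∧ ¬F) ∨ ¬(¬T ∧ ¬F)
  [3] ¬F ∨ ¬(¬T ∧ ¬F)
  [4] T ∨ ¬(¬T ∧ ¬F)
  [5] T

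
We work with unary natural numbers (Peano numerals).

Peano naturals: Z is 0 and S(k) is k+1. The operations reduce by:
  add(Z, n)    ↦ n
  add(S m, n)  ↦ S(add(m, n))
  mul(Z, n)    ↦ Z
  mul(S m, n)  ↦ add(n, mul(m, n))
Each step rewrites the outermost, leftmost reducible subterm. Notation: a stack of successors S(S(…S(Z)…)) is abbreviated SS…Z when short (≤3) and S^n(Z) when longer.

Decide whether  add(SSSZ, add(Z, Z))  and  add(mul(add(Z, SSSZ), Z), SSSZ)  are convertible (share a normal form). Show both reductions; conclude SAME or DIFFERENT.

Answer: SAME — A ⇓ SSSZ, B ⇓ SSSZ

Reduction:
Term A:
  start: add(SSSZ, add(Z, Z))
  step 1: S(add(SSZ, add(Z, Z)))
  step 2: S(S(add(SZ, add(Z, Z))))
  step 3: S(S(S(add(Z, add(Z, Z)))))
  step 4: S(S(S(add(Z, Z))))
  step 5: SSSZ

Term B:
  start: add(mul(add(Z, SSSZ), Z), SSSZ)
  step 1: add(mul(SSSZ, Z), SSSZ)
  step 2: add(add(Z, mul(SSZ, Z)), SSSZ)
  step 3: add(mul(SSZ, Z), SSSZ)
  step 4: add(add(Z, mul(SZ, Z)), SSSZ)
  step 5: add(mul(SZ, Z), SSSZ)
  step 6: add(add(Z, mul(Z, Z)), SSSZ)
  step 7: add(mul(Z, Z), SSSZ)
  step 8: add(Z, SSSZ)
  step 9: SSSZ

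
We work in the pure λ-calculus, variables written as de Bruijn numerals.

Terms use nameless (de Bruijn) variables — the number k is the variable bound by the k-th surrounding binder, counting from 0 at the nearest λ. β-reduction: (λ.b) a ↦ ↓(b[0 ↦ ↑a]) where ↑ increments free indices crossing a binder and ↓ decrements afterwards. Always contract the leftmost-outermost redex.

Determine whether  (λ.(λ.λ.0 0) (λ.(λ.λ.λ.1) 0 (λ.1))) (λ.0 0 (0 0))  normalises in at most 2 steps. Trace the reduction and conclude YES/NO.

Answer: YES — reaches normal form λ.0 0 in 2 ≤ 2 steps

Working:
  start: (λ.(λ.λ.0 0) (λ.(λ.λ.λ.1) 0 (λ.1))) (λ.0 0 (0 0))
  →1  (λ.λ.0 0) (λ.(λ.λ.λ.1) 0 (λ.1))
  →2  λ.0 0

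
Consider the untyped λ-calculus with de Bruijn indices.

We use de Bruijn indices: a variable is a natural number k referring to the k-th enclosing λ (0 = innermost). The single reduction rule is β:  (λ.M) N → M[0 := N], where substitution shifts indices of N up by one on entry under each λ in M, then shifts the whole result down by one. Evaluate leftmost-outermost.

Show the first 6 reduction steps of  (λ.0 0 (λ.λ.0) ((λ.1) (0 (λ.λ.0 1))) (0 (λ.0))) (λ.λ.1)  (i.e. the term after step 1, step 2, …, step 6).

  start: (λ.0 0 (λ.λ.0) ((λ.1) (0 (λ.λ.0 1))) (0 (λ.0))) (λ.λ.1)
  →1  (λ.λ.1) (λ.λ.1) (λ.λ.0) ((λ.λ.λ.1) ((λ.λ.1) (λ.λ.0 1))) ((λ.λ.1) (λ.0))
  →2  (λ.λ.λ.1) (λ.λ.0) ((λ.λ.λ.1) ((λ.λ.1) (λ.λ.0 1))) ((λ.λ.1) (λ.0))
  →3  (λ.λ.1) ((λ.λ.λ.1) ((λ.λ.1) (λ.λ.0 1))) ((λ.λ.1) (λ.0))
  →4  (λ.(λ.λ.λ.1) ((λ.λ.1) (λ.λ.0 1))) ((λ.λ.1) (λ.0))
  →5  (λ.λ.λ.1) ((λ.λ.1) (λ.λ.0 1))
  →6  λ.λ.1

Answer: after 6 steps: λ.λ.1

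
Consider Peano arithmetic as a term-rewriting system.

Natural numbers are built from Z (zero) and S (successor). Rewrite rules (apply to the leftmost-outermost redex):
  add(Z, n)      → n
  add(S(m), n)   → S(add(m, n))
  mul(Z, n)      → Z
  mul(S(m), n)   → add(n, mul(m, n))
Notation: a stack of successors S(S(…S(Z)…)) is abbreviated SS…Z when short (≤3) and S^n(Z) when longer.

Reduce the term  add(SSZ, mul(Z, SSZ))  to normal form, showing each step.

  start: add(SSZ, mul(Z, SSZ))
  [1] S(add(SZ, mul(Z, SSZ)))
  [2] S(S(add(Z, mul(Z, SSZ))))
  [3] S(S(mul(Z, SSZ)))
  [4] SSZ

Answer: normal form = SSZ  (in 4 steps)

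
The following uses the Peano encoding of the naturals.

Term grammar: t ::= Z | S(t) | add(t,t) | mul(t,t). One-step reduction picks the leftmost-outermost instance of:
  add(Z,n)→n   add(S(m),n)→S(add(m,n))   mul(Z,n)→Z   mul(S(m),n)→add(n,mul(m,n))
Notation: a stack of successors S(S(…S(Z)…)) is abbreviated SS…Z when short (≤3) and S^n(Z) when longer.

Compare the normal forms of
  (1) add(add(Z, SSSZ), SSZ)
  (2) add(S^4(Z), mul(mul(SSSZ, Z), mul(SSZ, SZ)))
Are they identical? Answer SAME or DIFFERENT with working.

Answer: DIFFERENT — A ⇓ S^5(Z), B ⇓ S^4(Z)

Working:
Term A:
  start: add(add(Z, SSSZ), SSZ)
  →1  add(SSSZ, SSZ)
  →2  S(add(SSZ, SSZ))
  →3  S(S(add(SZ, SSZ)))
  →4  S(S(S(add(Z, SSZ))))
  →5  S^5(Z)

Term B:
  start: add(S^4(Z), mul(mul(SSSZ, Z), mul(SSZ, SZ)))
  →1  S(add(SSSZ, mul(mul(SSSZ, Z), mul(SSZ, SZ))))
  →2  S(S(add(SSZ, mul(mul(SSSZ, Z), mul(SSZ, SZ)))))
  →3  S(S(S(add(SZ, mul(mul(SSSZ, Z), mul(SSZ, SZ))))))
  →4  S(S(S(S(add(Z, mul(mul(SSSZ, Z), mul(SSZ, SZ)))))))
  →5  S(S(S(S(mul(mul(SSSZ, Z), mul(SSZ, SZ))))))
  →6  S(S(S(S(mul(add(Z, mul(SSZ, Z)), mul(SSZ, SZ))))))
  →7  S(S(S(S(mul(mul(SSZ, Z), mul(SSZ, SZ))))))
  →8  S(S(S(S(mul(add(Z, mul(SZ, Z)), mul(SSZ, SZ))))))
  →9  S(S(S(S(mul(mul(SZ, Z), mul(SSZ, SZ))))))
  →10  S(S(S(S(mul(add(Z, mul(Z, Z)), mul(SSZ, SZ))))))
  →11  S(S(S(S(mul(mul(Z, Z), mul(SSZ, SZ))))))
  →12  S(S(S(S(mul(Z, mul(SSZ, SZ))))))
  →13  S^4(Z)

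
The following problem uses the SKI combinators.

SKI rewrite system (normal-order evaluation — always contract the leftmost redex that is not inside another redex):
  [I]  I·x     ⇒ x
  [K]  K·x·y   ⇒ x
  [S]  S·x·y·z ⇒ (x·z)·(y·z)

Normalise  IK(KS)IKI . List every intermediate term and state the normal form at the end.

  start: IK(KS)IKI
  step 1: K(KS)IKI
  step 2: KSKI
  step 3: SI

Answer: normal form = SI  (in 3 steps)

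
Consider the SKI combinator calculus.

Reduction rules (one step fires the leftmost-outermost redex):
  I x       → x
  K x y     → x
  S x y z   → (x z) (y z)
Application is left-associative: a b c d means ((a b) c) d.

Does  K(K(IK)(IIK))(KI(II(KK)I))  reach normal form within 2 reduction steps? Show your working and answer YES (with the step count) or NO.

Answer: NO — after 2 steps the term is IK, not yet normal

Working:
  start: K(K(IK)(IIK))(KI(II(KK)I))
  [1] K(IK)(IIK)
  [2] IK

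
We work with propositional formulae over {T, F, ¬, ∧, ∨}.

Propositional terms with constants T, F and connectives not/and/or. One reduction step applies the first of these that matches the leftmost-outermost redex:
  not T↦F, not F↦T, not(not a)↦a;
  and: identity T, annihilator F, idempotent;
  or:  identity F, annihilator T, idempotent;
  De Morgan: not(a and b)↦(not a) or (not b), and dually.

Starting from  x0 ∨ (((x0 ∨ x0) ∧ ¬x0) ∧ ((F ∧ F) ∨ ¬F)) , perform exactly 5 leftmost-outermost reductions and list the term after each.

  start: x0 ∨ (((x0 ∨ x0) ∧ ¬x0) ∧ ((F ∧ F) ∨ ¬F))
  →1  x0 ∨ ((x0 ∧ ¬x0) ∧ ((F ∧ F) ∨ ¬F))
  →2  x0 ∨ ((x0 ∧ ¬x0) ∧ (F ∨ ¬F))
  →3  x0 ∨ ((x0 ∧ ¬x0) ∧ ¬F)
  →4  x0 ∨ ((x0 ∧ ¬x0) ∧ T)
  →5  x0 ∨ (x0 ∧ ¬x0)

Answer: after 5 steps: x0 ∨ (x0 ∧ ¬x0)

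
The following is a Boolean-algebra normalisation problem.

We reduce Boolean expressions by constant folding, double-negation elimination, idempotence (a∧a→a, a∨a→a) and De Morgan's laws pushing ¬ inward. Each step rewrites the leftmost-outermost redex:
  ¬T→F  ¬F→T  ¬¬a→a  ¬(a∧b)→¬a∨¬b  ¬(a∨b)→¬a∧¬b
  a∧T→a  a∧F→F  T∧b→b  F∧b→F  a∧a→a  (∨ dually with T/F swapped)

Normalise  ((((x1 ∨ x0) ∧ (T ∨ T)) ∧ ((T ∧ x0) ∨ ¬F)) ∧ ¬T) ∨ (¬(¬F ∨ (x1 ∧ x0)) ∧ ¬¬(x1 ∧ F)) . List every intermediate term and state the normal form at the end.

  start: ((((x1 ∨ x0) ∧ (T ∨ T)) ∧ ((T ∧ x0) ∨ ¬F)) ∧ ¬T) ∨ (¬(¬F ∨ (x1 ∧ x0)) ∧ ¬¬(x1 ∧ F))
  step 1: ((((x1 ∨ x0) ∧ T) ∧ ((T ∧ x0) ∨ ¬F)) ∧ ¬T) ∨ (¬(¬F ∨ (x1 ∧ x0)) ∧ ¬¬(x1 ∧ F))
  step 2: (((x1 ∨ x0) ∧ ((T ∧ x0) ∨ ¬F)) ∧ ¬T) ∨ (¬(¬F ∨ (x1 ∧ x0)) ∧ ¬¬(x1 ∧ F))
  step 3: (((x1 ∨ x0) ∧ (x0 ∨ ¬F)) ∧ ¬T) ∨ (¬(¬F ∨ (x1 ∧ x0)) ∧ ¬¬(x1 ∧ F))
  step 4: (((x1 ∨ x0) ∧ (x0 ∨ T)) ∧ ¬T) ∨ (¬(¬F ∨ (x1 ∧ x0)) ∧ ¬¬(x1 ∧ F))
  step 5: (((x1 ∨ x0) ∧ T) ∧ ¬T) ∨ (¬(¬F ∨ (x1 ∧ x0)) ∧ ¬¬(x1 ∧ F))
  step 6: ((x1 ∨ x0) ∧ ¬T) ∨ (¬(¬F ∨ (x1 ∧ x0)) ∧ ¬¬(x1 ∧ F))
  step 7: ((x1 ∨ x0) ∧ F) ∨ (¬(¬F ∨ (x1 ∧ x0)) ∧ ¬¬(x1 ∧ F))
  step 8: F ∨ (¬(¬F ∨ (x1 ∧ x0)) ∧ ¬¬(x1 ∧ F))
  step 9: ¬(¬F ∨ (x1 ∧ x0)) ∧ ¬¬(x1 ∧ F)
  step 10: (¬¬F ∧ ¬(x1 ∧ x0)) ∧ ¬¬(x1 ∧ F)
  step 11: (F ∧ ¬(x1 ∧ x0)) ∧ ¬¬(x1 ∧ F)
  step 12: F ∧ ¬¬(x1 ∧ F)
  step 13: F

Answer: normal form = F  (in 13 steps)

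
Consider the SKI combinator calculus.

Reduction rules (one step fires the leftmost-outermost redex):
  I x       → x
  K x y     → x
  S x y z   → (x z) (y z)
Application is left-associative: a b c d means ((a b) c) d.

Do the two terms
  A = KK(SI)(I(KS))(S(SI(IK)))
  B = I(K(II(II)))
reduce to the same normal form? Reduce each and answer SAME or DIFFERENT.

Term A:
  start: KK(SI)(I(KS))(S(SI(IK)))
  step 1: K(I(KS))(S(SI(IK)))
  step 2: I(KS)
  step 3: KS

Term B:
  start: I(K(II(II)))
  step 1: K(II(II))
  step 2: K(I(II))
  step 3: K(II)
  step 4: KI

Answer: DIFFERENT — A ⇓ KS, B ⇓ KI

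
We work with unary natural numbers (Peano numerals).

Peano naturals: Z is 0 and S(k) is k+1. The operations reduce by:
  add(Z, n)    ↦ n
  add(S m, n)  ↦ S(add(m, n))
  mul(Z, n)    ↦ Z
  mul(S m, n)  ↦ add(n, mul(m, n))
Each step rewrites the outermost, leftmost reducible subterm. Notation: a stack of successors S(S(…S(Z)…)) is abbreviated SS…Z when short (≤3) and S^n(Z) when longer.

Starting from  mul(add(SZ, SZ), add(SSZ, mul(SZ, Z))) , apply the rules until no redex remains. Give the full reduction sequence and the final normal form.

Answer: normal form = S^4(Z)  (in 23 steps)

Reduction:
  start: mul(add(SZ, SZ), add(SSZ, mul(SZ, Z)))
  step 1: mul(S(add(Z, SZ)), add(SSZ, mul(SZ, Z)))
  step 2: add(add(SSZ, mul(SZ, Z)), mul(add(Z, SZ), add(SSZ, mul(SZ, Z))))
  step 3: add(S(add(SZ, mul(SZ, Z))), mul(add(Z, SZ), add(SSZ, mul(SZ, Z))))
  step 4: S(add(add(SZ, mul(SZ, Z)), mul(add(Z, SZ), add(SSZ, mul(SZ, Z)))))
  step 5: S(add(S(add(Z, mul(SZ, Z))), mul(add(Z, SZ), add(SSZ, mul(SZ, Z)))))
  step 6: S(S(add(add(Z, mul(SZ, Z)), mul(add(Z, SZ), add(SSZ, mul(SZ, Z))))))
  step 7: S(S(add(mul(SZ, Z), mul(add(Z, SZ), add(SSZ, mul(SZ, Z))))))
  step 8: S(S(add(add(Z, mul(Z, Z)), mul(add(Z, SZ), add(SSZ, mul(SZ, Z))))))
  step 9: S(S(add(mul(Z, Z), mul(add(Z, SZ), add(SSZ, mul(SZ, Z))))))
  step 10: S(S(add(Z, mul(add(Z, SZ), add(SSZ, mul(SZ, Z))))))
  step 11: S(S(mul(add(Z, SZ), add(SSZ, mul(SZ, Z)))))
  step 12: S(S(mul(SZ, add(SSZ, mul(SZ, Z)))))
  step 13: S(S(add(add(SSZ, mul(SZ, Z)), mul(Z, add(SSZ, mul(SZ, Z))))))
  step 14: S(S(add(S(add(SZ, mul(SZ, Z))), mul(Z, add(SSZ, mul(SZ, Z))))))
  step 15: S(S(S(add(add(SZ, mul(SZ, Z)), mul(Z, add(SSZ, mul(SZ, Z)))))))
  step 16: S(S(S(add(S(add(Z, mul(SZ, Z))), mul(Z, add(SSZ, mul(SZ, Z)))))))
  step 17: S(S(S(S(add(add(Z, mul(SZ, Z)), mul(Z, add(SSZ, mul(SZ, Z))))))))
  step 18: S(S(S(S(add(mul(SZ, Z), mul(Z, add(SSZ, mul(SZ, Z))))))))
  step 19: S(S(S(S(add(add(Z, mul(Z, Z)), mul(Z, add(SSZ, mul(SZ, Z))))))))
  step 20: S(S(S(S(add(mul(Z, Z), mul(Z, add(SSZ, mul(SZ, Z))))))))
  step 21: S(S(S(S(add(Z, mul(Z, add(SSZ, mul(SZ, Z))))))))
  step 22: S(S(S(S(mul(Z, add(SSZ, mul(SZ, Z)))))))
  step 23: S^4(Z)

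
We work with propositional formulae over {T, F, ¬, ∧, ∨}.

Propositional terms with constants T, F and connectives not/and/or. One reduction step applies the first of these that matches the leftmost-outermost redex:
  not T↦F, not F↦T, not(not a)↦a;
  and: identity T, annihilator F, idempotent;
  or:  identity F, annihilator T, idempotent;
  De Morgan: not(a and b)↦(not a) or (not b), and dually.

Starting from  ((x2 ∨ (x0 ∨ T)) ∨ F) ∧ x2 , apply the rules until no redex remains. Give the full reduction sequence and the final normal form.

  start: ((x2 ∨ (x0 ∨ T)) ∨ F) ∧ x2
  →1  (x2 ∨ (x0 ∨ T)) ∧ x2
  →2  (x2 ∨ T) ∧ x2
  →3  T ∧ x2
  →4  x2

Answer: normal form = x2  (in 4 steps)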